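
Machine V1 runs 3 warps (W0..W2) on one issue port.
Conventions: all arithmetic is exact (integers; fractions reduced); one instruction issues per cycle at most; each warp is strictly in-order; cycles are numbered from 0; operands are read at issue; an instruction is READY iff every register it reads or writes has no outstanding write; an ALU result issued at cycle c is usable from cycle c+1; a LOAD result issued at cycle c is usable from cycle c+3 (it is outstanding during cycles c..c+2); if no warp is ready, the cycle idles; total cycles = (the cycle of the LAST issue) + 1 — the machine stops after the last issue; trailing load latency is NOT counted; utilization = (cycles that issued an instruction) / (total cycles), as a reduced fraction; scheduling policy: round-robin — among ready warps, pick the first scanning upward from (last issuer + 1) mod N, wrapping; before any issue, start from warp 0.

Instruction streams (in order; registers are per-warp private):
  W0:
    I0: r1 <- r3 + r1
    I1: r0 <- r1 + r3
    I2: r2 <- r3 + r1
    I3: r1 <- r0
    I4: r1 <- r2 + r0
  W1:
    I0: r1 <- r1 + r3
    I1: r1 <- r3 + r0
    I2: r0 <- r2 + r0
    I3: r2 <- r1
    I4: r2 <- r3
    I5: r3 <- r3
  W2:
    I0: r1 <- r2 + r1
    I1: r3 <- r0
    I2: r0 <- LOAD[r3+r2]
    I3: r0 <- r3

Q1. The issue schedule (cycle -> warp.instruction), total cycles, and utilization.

cycle 0: W0.I0
cycle 1: W1.I0
cycle 2: W2.I0
cycle 3: W0.I1
cycle 4: W1.I1
cycle 5: W2.I1
cycle 6: W0.I2
cycle 7: W1.I2
cycle 8: W2.I2
cycle 9: W0.I3
cycle 10: W1.I3
cycle 11: W2.I3
cycle 12: W0.I4
cycle 13: W1.I4
cycle 14: W1.I5

Answer: 15 cycles, utilization 1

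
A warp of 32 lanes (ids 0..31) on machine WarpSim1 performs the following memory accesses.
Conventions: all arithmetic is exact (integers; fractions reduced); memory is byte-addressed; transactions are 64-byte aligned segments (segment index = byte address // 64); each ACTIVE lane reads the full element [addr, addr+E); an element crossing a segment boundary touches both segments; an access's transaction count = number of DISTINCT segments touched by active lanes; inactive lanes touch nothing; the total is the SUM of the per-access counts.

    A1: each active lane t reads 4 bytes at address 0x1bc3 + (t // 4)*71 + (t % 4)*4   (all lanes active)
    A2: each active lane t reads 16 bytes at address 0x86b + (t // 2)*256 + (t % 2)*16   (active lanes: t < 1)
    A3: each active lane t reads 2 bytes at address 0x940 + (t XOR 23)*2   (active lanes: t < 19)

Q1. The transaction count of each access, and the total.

A1: 9 transactions
A2: 1 transaction
A3: 1 transaction

Answer: 9,1,1; total 11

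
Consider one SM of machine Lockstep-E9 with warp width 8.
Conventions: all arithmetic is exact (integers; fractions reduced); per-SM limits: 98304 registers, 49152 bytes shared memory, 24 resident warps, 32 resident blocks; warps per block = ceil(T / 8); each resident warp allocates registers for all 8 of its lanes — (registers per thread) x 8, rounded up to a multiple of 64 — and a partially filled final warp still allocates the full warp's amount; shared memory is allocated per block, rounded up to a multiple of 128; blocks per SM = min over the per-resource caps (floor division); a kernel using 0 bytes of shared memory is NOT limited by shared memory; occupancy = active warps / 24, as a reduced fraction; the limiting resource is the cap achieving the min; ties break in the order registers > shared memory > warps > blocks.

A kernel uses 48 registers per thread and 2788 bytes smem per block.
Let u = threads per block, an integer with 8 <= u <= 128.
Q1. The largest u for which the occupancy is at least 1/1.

Answer: u = 96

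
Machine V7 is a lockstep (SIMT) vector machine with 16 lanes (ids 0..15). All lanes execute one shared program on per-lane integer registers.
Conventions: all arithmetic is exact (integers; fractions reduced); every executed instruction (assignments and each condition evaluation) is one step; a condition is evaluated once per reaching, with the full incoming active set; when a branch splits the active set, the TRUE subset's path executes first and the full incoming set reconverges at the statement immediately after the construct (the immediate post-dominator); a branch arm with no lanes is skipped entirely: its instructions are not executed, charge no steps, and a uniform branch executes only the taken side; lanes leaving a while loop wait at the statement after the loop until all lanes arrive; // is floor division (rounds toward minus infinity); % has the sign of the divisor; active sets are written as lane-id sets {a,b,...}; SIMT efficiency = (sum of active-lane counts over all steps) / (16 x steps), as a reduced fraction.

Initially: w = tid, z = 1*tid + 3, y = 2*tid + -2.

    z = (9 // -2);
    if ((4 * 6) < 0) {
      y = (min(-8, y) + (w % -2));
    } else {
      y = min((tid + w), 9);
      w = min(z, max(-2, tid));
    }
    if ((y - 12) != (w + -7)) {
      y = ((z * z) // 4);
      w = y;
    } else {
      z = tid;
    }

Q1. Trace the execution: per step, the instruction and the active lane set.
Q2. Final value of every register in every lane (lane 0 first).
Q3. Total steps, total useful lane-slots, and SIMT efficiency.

step 0: z <- (9 // -2)               {0,1,2,3,4,5,6,7,8,9,10,11,12,13,14,15}
step 1: eval ((4 * 6) < 0)           {0,1,2,3,4,5,6,7,8,9,10,11,12,13,14,15}
step 2: y <- min((tid + w), 9)       {0,1,2,3,4,5,6,7,8,9,10,11,12,13,14,15}
step 3: w <- min(z, max(-2, tid))    {0,1,2,3,4,5,6,7,8,9,10,11,12,13,14,15}
step 4: eval ((y - 12) != (w + -7))  {0,1,2,3,4,5,6,7,8,9,10,11,12,13,14,15}
step 5: y <- ((z * z) // 4)          {1,2,3,4,5,6,7,8,9,10,11,12,13,14,15}
step 6: w <- y                       {1,2,3,4,5,6,7,8,9,10,11,12,13,14,15}
step 7: z <- tid                     {0}

Answer: 8 steps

w: -5,6,6,6,6,6,6,6,6,6,6,6,6,6,6,6
z: 0,-5,-5,-5,-5,-5,-5,-5,-5,-5,-5,-5,-5,-5,-5,-5
y: 0,6,6,6,6,6,6,6,6,6,6,6,6,6,6,6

steps = 8; useful = 111; efficiency = 111/128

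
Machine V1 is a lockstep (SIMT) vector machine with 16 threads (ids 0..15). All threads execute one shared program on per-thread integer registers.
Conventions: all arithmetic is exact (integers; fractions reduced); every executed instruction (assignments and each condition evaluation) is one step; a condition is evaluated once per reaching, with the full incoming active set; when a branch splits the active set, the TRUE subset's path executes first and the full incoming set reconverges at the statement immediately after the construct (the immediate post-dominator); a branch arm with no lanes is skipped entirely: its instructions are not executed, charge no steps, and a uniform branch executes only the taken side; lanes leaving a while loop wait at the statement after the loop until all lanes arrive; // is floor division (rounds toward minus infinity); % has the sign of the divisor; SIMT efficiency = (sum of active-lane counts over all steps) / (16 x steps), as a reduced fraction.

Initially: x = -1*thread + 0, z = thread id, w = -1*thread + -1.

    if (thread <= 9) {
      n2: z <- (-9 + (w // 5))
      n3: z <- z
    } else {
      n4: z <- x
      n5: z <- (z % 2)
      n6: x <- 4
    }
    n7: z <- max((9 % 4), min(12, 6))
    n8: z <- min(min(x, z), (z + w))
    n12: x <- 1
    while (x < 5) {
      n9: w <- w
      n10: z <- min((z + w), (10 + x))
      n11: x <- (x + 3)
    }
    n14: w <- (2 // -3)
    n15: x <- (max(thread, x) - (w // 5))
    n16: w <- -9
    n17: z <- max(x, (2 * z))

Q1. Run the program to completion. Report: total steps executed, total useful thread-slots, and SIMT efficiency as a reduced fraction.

Answer: 22 steps, 310 useful, 155/176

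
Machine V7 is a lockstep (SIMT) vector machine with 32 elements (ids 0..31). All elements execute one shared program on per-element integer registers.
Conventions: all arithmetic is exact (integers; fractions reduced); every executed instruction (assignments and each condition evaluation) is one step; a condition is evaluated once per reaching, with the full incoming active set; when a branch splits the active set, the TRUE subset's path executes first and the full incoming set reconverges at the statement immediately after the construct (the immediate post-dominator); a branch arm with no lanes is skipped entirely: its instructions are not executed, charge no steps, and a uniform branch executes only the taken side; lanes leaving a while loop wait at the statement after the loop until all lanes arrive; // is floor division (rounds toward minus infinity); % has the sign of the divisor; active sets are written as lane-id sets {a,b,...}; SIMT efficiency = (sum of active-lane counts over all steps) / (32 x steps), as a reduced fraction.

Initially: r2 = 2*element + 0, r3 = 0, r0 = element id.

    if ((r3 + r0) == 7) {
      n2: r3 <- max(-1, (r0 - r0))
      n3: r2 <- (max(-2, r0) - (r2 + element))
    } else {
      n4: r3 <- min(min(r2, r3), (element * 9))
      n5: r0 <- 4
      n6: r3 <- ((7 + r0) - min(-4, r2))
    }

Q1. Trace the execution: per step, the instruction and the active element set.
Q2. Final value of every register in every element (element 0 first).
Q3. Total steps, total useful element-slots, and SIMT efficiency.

step 0: eval ((r3 + r0) == 7)        {0,1,2,3,4,5,6,7,8,9,10,11,12,13,14,15,16,17,18,19,20,21,22,23,24,25,26,27,28,29,30,31}
step 1: r3 <- max(-1, (r0 - r0))     {7}
step 2: r2 <- (max(-2, r0) - (r2 + element)) {7}
step 3: r3 <- min(min(r2, r3), (element * 9)) {0,1,2,3,4,5,6,8,9,10,11,12,13,14,15,16,17,18,19,20,21,22,23,24,25,26,27,28,29,30,31}
step 4: r0 <- 4                      {0,1,2,3,4,5,6,8,9,10,11,12,13,14,15,16,17,18,19,20,21,22,23,24,25,26,27,28,29,30,31}
step 5: r3 <- ((7 + r0) - min(-4, r2)) {0,1,2,3,4,5,6,8,9,10,11,12,13,14,15,16,17,18,19,20,21,22,23,24,25,26,27,28,29,30,31}

Answer: 6 steps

r2: 0,2,4,6,8,10,12,-14,16,18,20,22,24,26,28,30,32,34,36,38,40,42,44,46,48,50,52,54,56,58,60,62
r3: 15,15,15,15,15,15,15,0,15,15,15,15,15,15,15,15,15,15,15,15,15,15,15,15,15,15,15,15,15,15,15,15
r0: 4,4,4,4,4,4,4,7,4,4,4,4,4,4,4,4,4,4,4,4,4,4,4,4,4,4,4,4,4,4,4,4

steps = 6; useful = 127; efficiency = 127/192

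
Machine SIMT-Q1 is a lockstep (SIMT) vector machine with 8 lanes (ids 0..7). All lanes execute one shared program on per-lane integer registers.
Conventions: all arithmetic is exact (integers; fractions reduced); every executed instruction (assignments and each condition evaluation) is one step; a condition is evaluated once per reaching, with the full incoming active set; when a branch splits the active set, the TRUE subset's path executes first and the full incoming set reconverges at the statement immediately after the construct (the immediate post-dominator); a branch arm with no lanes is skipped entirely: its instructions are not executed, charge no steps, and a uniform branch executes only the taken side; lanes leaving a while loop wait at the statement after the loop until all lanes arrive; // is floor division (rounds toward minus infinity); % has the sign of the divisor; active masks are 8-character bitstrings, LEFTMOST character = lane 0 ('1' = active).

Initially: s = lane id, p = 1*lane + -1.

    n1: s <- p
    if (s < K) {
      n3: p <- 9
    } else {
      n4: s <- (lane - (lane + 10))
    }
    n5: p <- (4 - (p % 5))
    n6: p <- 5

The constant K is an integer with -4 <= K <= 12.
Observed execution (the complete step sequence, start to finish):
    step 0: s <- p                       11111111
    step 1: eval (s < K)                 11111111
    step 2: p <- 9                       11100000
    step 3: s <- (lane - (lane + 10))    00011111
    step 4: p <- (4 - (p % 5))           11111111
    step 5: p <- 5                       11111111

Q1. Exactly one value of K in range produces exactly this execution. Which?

Answer: K = 2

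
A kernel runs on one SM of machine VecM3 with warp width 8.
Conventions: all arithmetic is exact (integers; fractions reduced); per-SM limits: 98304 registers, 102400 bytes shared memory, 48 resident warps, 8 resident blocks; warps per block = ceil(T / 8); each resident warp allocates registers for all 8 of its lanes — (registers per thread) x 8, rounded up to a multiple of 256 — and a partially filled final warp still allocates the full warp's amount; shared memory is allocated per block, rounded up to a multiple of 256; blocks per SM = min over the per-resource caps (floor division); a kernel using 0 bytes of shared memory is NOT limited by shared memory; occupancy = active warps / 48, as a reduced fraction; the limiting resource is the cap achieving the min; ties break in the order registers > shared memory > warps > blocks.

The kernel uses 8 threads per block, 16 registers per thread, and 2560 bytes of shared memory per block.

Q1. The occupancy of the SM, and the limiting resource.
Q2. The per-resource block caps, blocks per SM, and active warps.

Answer: occupancy 1/6, limited by blocks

registers: 384 blocks
shared memory: 40 blocks
warps: 48 blocks
blocks: 8 blocks

Answer: 8 blocks, 8 active warps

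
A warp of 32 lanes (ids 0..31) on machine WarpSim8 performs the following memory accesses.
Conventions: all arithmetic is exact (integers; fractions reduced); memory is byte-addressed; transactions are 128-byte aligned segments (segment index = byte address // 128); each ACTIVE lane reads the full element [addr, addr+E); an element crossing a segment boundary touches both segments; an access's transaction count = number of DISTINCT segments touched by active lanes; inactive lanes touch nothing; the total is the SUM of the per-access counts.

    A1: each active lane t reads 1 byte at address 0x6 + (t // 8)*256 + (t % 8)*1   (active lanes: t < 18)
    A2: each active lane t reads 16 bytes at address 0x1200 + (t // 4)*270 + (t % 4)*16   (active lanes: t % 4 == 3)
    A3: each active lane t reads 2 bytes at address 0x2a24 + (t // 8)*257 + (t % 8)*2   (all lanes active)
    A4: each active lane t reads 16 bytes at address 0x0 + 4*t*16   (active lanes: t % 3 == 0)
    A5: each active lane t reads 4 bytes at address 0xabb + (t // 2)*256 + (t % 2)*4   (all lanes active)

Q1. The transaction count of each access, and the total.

A1: 3 transactions
A2: 9 transactions
A3: 4 transactions
A4: 11 transactions
A5: 16 transactions

Answer: 3,9,4,11,16; total 43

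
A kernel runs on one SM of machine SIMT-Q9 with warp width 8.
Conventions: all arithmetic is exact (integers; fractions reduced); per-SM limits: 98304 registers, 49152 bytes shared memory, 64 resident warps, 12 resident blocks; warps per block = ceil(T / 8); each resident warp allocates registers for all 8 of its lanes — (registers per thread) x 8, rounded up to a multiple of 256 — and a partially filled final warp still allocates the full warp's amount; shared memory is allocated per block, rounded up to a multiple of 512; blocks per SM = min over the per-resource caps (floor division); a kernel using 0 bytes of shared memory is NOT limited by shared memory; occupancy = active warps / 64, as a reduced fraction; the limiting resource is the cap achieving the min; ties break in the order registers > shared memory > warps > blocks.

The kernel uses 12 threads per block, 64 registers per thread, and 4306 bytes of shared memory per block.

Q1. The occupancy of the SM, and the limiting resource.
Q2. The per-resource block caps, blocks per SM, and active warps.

Answer: occupancy 5/16, limited by shared memory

registers: 96 blocks
shared memory: 10 blocks
warps: 32 blocks
blocks: 12 blocks

Answer: 10 blocks, 20 active warps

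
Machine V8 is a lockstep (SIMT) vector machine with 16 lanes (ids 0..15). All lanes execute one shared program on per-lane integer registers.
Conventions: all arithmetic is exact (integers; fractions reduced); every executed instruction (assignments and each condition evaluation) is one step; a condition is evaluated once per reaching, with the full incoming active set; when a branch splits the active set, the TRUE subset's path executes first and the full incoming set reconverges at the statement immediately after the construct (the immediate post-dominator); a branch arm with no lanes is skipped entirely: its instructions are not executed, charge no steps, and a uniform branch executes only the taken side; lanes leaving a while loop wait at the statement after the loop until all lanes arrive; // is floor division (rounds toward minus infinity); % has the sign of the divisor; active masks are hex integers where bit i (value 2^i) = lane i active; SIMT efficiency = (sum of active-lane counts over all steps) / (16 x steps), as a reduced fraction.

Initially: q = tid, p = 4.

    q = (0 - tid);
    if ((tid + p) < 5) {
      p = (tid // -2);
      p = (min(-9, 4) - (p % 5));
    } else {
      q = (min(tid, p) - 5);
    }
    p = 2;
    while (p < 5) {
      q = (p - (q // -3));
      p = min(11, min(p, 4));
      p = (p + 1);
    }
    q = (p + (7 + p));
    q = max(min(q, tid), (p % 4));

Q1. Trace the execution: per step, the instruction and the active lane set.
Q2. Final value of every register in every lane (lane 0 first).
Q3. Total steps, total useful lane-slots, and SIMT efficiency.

step 0: q <- (0 - tid)               0xffff
step 1: eval ((tid + p) < 5)         0xffff
step 2: p <- (tid // -2)             0x0001
step 3: p <- (min(-9, 4) - (p % 5))  0x0001
step 4: q <- (min(tid, p) - 5)       0xfffe
step 5: p <- 2                       0xffff
step 6: eval (p < 5)                 0xffff
step 7: q <- (p - (q // -3))         0xffff
step 8: p <- min(11, min(p, 4))      0xffff
step 9: p <- (p + 1)                 0xffff
step 10: eval (p < 5)                 0xffff
step 11: q <- (p - (q // -3))         0xffff
step 12: p <- min(11, min(p, 4))      0xffff
step 13: p <- (p + 1)                 0xffff
step 14: eval (p < 5)                 0xffff
step 15: q <- (p - (q // -3))         0xffff
step 16: p <- min(11, min(p, 4))      0xffff
step 17: p <- (p + 1)                 0xffff
step 18: eval (p < 5)                 0xffff
step 19: q <- (p + (7 + p))           0xffff
step 20: q <- max(min(q, tid), (p % 4)) 0xffff

Answer: 21 steps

q: 1,1,2,3,4,5,6,7,8,9,10,11,12,13,14,15
p: 5,5,5,5,5,5,5,5,5,5,5,5,5,5,5,5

steps = 21; useful = 305; efficiency = 305/336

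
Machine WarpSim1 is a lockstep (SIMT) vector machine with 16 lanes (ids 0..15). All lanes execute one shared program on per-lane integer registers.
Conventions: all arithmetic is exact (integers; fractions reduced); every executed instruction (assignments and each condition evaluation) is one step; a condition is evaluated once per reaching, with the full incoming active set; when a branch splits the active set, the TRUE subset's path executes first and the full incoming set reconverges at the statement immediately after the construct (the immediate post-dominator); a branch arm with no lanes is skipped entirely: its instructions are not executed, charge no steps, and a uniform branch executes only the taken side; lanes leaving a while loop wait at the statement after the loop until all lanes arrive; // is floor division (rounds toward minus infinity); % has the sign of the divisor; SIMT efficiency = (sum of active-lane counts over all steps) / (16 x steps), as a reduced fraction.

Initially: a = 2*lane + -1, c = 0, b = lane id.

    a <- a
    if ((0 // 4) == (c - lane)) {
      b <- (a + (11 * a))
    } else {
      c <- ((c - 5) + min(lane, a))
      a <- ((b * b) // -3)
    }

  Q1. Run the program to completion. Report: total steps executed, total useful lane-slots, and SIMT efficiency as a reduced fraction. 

Answer: 5 steps, 63 useful, 63/80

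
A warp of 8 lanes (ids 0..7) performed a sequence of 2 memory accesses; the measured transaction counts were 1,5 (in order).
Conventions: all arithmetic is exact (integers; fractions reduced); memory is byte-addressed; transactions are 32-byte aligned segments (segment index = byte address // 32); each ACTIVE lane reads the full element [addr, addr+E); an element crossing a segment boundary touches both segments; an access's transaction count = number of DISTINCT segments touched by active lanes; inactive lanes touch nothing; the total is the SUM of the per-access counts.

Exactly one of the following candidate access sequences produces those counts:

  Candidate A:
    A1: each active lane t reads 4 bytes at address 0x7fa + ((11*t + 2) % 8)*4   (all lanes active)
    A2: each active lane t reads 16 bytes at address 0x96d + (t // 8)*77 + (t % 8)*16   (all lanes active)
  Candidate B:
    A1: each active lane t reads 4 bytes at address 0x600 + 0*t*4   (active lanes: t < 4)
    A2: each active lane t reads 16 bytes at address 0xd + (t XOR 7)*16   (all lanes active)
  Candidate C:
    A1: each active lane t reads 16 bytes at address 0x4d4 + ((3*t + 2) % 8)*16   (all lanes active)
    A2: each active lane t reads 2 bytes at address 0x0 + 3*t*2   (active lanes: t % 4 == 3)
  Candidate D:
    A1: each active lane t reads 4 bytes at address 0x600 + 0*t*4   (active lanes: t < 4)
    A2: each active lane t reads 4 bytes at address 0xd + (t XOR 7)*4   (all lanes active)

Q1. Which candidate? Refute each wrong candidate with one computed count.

A: A1 gives 2 transactions, not 1
C: A1 gives 5 transactions, not 1
D: A2 gives 2 transactions, not 5
B: all counts match (1,5)

Answer: B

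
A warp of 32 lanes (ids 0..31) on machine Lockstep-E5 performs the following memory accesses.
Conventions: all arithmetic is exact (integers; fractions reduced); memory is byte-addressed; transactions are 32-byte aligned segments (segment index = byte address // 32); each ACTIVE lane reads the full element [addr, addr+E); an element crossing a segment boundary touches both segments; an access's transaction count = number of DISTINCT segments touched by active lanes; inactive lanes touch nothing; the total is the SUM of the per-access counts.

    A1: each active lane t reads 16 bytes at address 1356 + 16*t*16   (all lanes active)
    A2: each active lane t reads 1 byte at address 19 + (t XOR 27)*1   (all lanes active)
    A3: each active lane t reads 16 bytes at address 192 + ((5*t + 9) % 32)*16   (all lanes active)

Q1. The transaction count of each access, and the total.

A1: 32 transactions
A2: 2 transactions
A3: 16 transactions

Answer: 32,2,16; total 50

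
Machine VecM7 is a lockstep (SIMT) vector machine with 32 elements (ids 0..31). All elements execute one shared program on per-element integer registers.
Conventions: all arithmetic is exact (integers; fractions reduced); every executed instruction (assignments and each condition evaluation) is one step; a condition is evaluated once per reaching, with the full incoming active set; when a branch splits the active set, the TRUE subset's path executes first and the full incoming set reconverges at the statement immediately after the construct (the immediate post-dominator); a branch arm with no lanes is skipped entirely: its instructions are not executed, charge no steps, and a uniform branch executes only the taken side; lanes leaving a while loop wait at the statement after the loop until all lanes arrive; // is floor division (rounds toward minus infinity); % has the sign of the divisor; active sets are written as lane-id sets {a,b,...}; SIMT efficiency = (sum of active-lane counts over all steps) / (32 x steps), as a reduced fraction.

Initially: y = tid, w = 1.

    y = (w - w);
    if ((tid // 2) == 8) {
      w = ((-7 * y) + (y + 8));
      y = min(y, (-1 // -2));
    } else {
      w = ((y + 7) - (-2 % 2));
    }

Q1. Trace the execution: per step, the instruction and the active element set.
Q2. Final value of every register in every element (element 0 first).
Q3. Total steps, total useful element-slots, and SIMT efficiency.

step 0: y <- (w - w)                 {0,1,2,3,4,5,6,7,8,9,10,11,12,13,14,15,16,17,18,19,20,21,22,23,24,25,26,27,28,29,30,31}
step 1: eval ((tid // 2) == 8)       {0,1,2,3,4,5,6,7,8,9,10,11,12,13,14,15,16,17,18,19,20,21,22,23,24,25,26,27,28,29,30,31}
step 2: w <- ((-7 * y) + (y + 8))    {16,17}
step 3: y <- min(y, (-1 // -2))      {16,17}
step 4: w <- ((y + 7) - (-2 % 2))    {0,1,2,3,4,5,6,7,8,9,10,11,12,13,14,15,18,19,20,21,22,23,24,25,26,27,28,29,30,31}

Answer: 5 steps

y: 0,0,0,0,0,0,0,0,0,0,0,0,0,0,0,0,0,0,0,0,0,0,0,0,0,0,0,0,0,0,0,0
w: 7,7,7,7,7,7,7,7,7,7,7,7,7,7,7,7,8,8,7,7,7,7,7,7,7,7,7,7,7,7,7,7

steps = 5; useful = 98; efficiency = 98/160 = 49/80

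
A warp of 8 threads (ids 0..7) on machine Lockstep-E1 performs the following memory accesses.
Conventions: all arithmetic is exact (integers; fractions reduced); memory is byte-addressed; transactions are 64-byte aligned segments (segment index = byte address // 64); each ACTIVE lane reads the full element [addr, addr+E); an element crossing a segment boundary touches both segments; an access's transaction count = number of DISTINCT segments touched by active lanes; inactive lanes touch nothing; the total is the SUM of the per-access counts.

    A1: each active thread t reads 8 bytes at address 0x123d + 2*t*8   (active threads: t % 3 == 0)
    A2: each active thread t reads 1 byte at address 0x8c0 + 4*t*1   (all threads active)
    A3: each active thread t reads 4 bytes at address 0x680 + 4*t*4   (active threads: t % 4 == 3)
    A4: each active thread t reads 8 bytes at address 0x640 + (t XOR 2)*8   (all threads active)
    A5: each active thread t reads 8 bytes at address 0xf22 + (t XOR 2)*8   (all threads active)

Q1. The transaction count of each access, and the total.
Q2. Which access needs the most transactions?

A1: 3 transactions
A2: 1 transaction
A3: 2 transactions
A4: 1 transaction
A5: 2 transactions

Answer: 3,1,2,1,2; total 9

Answer: A1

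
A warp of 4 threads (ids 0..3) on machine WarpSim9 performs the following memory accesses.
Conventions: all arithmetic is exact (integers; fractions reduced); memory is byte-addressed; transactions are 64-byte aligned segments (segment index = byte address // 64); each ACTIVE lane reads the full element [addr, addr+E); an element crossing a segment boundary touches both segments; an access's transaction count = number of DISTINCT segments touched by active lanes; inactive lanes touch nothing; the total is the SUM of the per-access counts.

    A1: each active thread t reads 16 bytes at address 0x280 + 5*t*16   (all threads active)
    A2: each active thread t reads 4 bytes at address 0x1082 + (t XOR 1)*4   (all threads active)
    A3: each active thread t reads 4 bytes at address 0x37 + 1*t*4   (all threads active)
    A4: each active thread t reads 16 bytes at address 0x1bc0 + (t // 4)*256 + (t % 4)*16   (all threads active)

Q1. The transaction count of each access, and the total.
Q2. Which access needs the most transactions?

A1: 4 transactions
A2: 1 transaction
A3: 2 transactions
A4: 1 transaction

Answer: 4,1,2,1; total 8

Answer: A1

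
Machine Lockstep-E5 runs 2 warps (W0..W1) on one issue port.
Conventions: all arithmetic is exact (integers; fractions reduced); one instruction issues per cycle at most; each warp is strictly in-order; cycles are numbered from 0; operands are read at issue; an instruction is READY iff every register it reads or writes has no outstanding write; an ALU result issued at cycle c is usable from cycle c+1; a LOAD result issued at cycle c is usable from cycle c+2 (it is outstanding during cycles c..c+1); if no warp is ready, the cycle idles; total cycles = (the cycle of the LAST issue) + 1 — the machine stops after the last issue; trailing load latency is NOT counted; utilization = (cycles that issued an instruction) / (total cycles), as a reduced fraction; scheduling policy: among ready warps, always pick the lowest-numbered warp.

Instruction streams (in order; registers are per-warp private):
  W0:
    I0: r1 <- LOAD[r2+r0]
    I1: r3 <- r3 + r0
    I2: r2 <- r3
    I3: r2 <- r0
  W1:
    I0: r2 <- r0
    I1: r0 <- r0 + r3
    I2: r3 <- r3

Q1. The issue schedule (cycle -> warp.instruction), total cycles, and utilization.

cycle 0: W0.I0
cycle 1: W0.I1
cycle 2: W0.I2
cycle 3: W0.I3
cycle 4: W1.I0
cycle 5: W1.I1
cycle 6: W1.I2

Answer: 7 cycles, utilization 1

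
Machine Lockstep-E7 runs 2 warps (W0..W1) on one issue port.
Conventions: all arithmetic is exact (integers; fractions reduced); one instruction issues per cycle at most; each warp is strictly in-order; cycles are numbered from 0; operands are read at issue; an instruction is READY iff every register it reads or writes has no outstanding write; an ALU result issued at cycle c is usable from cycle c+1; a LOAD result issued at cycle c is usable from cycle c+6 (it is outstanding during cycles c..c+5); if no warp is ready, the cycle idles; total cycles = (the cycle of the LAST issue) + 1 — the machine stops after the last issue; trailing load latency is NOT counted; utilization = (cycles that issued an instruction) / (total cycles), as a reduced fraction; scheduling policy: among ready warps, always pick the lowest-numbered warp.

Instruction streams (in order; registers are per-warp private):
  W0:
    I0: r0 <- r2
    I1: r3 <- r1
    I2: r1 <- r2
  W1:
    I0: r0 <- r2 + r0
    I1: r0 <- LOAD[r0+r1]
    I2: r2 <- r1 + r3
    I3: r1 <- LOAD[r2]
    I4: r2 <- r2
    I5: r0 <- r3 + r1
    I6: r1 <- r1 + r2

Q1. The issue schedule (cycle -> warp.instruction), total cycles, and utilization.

cycle 0: W0.I0
cycle 1: W0.I1
cycle 2: W0.I2
cycle 3: W1.I0
cycle 4: W1.I1
cycle 5: W1.I2
cycle 6: W1.I3
cycle 7: W1.I4
cycle 8: idle
cycle 9: idle
cycle 10: idle
cycle 11: idle
cycle 12: W1.I5
cycle 13: W1.I6

Answer: 14 cycles, utilization 5/7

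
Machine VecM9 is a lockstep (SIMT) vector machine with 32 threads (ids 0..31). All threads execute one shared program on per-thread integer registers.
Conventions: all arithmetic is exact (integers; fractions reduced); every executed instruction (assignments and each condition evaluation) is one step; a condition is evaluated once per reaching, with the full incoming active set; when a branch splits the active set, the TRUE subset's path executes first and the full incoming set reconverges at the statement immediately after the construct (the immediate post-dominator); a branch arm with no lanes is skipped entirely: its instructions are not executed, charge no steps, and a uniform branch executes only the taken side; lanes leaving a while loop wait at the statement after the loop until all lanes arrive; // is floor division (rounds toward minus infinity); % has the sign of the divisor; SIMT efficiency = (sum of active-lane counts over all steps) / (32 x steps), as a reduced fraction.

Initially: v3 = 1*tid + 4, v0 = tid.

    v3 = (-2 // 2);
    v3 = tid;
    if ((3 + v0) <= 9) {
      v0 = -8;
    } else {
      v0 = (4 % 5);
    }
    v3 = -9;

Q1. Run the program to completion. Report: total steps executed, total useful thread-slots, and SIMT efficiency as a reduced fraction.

Answer: 6 steps, 160 useful, 5/6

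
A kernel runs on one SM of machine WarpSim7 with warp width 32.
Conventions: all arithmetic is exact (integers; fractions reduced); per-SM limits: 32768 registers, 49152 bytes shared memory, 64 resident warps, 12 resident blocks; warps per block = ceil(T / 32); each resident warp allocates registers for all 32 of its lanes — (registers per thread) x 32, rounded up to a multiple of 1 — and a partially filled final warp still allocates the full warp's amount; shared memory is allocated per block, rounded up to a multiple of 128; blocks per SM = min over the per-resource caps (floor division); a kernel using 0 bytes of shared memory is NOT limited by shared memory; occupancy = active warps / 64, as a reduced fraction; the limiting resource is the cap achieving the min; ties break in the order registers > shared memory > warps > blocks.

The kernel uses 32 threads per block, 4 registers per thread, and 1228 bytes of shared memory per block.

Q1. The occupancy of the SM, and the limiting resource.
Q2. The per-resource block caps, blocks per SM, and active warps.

Answer: occupancy 3/16, limited by blocks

registers: 256 blocks
shared memory: 38 blocks
warps: 64 blocks
blocks: 12 blocks

Answer: 12 blocks, 12 active warps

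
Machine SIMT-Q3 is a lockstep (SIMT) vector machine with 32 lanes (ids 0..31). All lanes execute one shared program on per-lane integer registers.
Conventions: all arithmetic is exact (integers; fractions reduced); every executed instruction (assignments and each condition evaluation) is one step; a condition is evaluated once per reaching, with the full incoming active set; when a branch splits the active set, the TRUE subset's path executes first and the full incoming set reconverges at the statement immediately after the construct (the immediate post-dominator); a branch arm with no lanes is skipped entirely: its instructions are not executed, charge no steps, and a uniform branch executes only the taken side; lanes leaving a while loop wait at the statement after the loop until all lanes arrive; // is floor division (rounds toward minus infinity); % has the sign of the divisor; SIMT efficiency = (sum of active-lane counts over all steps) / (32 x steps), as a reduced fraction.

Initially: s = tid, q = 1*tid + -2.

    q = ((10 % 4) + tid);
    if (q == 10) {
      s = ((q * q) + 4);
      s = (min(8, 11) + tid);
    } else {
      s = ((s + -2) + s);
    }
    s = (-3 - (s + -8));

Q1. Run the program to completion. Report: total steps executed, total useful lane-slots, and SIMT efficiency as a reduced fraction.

Answer: 6 steps, 129 useful, 43/64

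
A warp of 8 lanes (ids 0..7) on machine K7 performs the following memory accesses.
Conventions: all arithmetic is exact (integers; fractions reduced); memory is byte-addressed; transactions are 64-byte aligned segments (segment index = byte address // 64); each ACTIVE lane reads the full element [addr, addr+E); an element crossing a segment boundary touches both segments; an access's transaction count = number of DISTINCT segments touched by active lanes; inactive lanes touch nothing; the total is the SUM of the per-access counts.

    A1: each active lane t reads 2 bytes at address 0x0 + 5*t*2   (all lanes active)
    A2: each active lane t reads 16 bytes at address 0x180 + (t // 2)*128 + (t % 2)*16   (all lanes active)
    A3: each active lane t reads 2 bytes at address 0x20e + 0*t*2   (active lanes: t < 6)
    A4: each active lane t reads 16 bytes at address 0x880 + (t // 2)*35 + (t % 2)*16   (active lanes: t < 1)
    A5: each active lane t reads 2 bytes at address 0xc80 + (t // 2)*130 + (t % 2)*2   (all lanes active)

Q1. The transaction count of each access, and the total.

A1: 2 transactions
A2: 4 transactions
A3: 1 transaction
A4: 1 transaction
A5: 4 transactions

Answer: 2,4,1,1,4; total 12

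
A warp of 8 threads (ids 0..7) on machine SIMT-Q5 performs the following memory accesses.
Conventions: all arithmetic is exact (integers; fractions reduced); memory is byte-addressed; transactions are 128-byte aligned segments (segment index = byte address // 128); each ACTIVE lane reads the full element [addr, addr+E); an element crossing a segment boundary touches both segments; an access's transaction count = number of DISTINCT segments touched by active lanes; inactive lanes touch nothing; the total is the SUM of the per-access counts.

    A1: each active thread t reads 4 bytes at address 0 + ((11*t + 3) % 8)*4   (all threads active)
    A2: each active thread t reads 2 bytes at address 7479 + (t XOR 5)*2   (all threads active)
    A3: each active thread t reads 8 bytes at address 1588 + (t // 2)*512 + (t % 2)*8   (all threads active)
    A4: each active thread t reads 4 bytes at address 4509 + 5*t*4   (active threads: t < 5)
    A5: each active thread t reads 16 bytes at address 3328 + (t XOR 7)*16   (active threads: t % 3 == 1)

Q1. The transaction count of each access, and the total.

A1: 1 transaction
A2: 1 transaction
A3: 4 transactions
A4: 1 transaction
A5: 1 transaction

Answer: 1,1,4,1,1; total 8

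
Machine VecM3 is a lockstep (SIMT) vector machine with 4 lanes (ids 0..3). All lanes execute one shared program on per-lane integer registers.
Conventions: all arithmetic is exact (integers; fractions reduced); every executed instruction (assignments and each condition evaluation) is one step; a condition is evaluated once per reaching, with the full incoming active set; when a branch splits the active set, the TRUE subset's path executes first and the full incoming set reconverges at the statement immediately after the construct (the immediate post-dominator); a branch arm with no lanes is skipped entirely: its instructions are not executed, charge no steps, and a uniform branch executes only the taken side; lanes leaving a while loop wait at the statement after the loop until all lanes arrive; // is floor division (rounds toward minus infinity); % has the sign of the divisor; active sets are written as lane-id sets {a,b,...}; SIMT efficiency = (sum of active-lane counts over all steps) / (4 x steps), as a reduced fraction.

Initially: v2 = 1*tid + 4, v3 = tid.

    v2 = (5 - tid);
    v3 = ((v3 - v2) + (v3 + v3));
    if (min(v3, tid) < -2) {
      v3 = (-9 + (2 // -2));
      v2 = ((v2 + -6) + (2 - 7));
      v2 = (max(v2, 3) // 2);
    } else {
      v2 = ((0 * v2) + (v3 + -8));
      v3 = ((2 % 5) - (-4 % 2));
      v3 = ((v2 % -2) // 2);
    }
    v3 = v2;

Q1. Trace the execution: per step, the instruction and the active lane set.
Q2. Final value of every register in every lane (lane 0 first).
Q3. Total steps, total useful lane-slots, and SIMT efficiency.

step 0: v2 <- (5 - tid)              {0,1,2,3}
step 1: v3 <- ((v3 - v2) + (v3 + v3)) {0,1,2,3}
step 2: eval (min(v3, tid) < -2)     {0,1,2,3}
step 3: v3 <- (-9 + (2 // -2))       {0}
step 4: v2 <- ((v2 + -6) + (2 - 7))  {0}
step 5: v2 <- (max(v2, 3) // 2)      {0}
step 6: v2 <- ((0 * v2) + (v3 + -8)) {1,2,3}
step 7: v3 <- ((2 % 5) - (-4 % 2))   {1,2,3}
step 8: v3 <- ((v2 % -2) // 2)       {1,2,3}
step 9: v3 <- v2                     {0,1,2,3}

Answer: 10 steps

v2: 1,-9,-5,-1
v3: 1,-9,-5,-1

steps = 10; useful = 28; efficiency = 28/40 = 7/10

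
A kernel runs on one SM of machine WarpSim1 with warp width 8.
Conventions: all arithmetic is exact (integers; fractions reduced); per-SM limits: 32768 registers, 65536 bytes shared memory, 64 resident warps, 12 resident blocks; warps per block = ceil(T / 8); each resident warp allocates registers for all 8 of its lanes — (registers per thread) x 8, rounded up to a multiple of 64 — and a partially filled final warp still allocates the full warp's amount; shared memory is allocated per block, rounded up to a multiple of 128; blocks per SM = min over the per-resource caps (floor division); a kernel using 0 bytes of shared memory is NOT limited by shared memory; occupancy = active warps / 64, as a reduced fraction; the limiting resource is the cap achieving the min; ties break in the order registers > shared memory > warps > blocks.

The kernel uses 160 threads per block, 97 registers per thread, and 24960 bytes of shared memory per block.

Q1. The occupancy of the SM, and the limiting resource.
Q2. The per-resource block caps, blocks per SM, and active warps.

Answer: occupancy 5/16, limited by registers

registers: 1 block
shared memory: 2 blocks
warps: 3 blocks
blocks: 12 blocks

Answer: 1 block, 20 active warps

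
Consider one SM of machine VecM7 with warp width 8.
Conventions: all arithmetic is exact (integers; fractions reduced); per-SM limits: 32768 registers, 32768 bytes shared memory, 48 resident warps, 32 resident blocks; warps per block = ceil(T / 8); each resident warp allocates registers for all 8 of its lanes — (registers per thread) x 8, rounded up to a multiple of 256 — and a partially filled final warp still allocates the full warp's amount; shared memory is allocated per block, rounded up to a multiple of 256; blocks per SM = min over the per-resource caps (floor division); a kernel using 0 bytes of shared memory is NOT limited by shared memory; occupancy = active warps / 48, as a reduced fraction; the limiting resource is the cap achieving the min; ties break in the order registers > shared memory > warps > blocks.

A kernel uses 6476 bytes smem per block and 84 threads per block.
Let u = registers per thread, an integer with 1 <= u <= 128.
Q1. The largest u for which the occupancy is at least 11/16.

Answer: u = 96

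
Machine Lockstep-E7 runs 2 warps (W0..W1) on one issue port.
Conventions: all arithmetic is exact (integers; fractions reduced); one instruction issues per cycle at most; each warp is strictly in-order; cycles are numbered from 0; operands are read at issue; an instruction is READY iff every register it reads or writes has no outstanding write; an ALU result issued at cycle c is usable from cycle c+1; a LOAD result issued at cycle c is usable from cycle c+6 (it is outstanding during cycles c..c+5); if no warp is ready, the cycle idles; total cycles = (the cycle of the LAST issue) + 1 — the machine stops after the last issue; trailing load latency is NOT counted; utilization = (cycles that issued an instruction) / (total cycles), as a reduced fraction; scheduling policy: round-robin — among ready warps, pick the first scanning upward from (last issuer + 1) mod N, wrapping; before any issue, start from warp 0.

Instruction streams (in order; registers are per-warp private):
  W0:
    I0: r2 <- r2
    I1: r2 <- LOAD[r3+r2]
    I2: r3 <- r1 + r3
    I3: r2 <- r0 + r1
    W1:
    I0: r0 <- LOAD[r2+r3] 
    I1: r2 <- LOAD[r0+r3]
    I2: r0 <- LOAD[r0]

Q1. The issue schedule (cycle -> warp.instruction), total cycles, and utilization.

cycle 0: W0.I0
cycle 1: W1.I0
cycle 2: W0.I1
cycle 3: W0.I2
cycle 4: idle
cycle 5: idle
cycle 6: idle
cycle 7: W1.I1
cycle 8: W0.I3
cycle 9: W1.I2

Answer: 10 cycles, utilization 7/10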